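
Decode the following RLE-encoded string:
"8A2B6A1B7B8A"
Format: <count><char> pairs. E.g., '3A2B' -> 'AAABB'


Expanding each <count><char> pair:
  8A -> 'AAAAAAAA'
  2B -> 'BB'
  6A -> 'AAAAAA'
  1B -> 'B'
  7B -> 'BBBBBBB'
  8A -> 'AAAAAAAA'

Decoded = AAAAAAAABBAAAAAABBBBBBBBAAAAAAAA


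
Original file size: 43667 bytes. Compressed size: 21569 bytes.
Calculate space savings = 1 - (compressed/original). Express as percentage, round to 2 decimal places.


ratio = compressed/original = 21569/43667 = 0.493943
savings = 1 - ratio = 1 - 0.493943 = 0.506057
as a percentage: 0.506057 * 100 = 50.61%

Space savings = 1 - 21569/43667 = 50.61%


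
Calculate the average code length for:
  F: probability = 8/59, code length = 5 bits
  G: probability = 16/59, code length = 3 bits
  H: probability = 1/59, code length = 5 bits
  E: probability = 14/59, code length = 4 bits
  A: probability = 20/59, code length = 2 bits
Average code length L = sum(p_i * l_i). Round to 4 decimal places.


Weighted contributions p_i * l_i:
  F: (8/59) * 5 = 40/59
  G: (16/59) * 3 = 48/59
  H: (1/59) * 5 = 5/59
  E: (14/59) * 4 = 56/59
  A: (20/59) * 2 = 40/59
Sum = (40 + 48 + 5 + 56 + 40)/59 = 189/59

L = 189/59 = 3.2034 bits/symbol


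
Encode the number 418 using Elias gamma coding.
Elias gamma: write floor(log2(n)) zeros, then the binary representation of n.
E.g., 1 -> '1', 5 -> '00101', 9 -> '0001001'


num_bits = floor(log2(418)) + 1 = 9
leading_zeros = num_bits - 1 = 8
binary(418) = 110100010

Elias gamma(418) = '00000000' + '110100010' = 00000000110100010 (17 bits)


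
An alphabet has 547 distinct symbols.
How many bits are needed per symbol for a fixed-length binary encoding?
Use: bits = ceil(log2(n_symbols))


log2(547) = 9.0954
Bracket: 2^9 = 512 < 547 <= 2^10 = 1024
So ceil(log2(547)) = 10

bits = ceil(log2(547)) = ceil(9.0954) = 10 bits


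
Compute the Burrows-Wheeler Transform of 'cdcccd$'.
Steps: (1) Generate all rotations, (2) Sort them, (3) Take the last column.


Rotations (sorted):
  0: $cdcccd -> last char: d
  1: cccd$cd -> last char: d
  2: ccd$cdc -> last char: c
  3: cd$cdcc -> last char: c
  4: cdcccd$ -> last char: $
  5: d$cdccc -> last char: c
  6: dcccd$c -> last char: c


BWT = ddcc$cc


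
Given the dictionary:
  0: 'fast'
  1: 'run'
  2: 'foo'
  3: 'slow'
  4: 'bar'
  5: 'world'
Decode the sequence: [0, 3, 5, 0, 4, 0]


Look up each index in the dictionary:
  0 -> 'fast'
  3 -> 'slow'
  5 -> 'world'
  0 -> 'fast'
  4 -> 'bar'
  0 -> 'fast'

Decoded: "fast slow world fast bar fast"


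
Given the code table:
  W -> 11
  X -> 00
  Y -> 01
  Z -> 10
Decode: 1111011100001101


Decoding:
11 -> W
11 -> W
01 -> Y
11 -> W
00 -> X
00 -> X
11 -> W
01 -> Y


Result: WWYWXXWY


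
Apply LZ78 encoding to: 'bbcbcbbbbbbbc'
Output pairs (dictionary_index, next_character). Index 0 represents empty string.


LZ78 encoding steps:
Dictionary: {0: ''}
Step 1: w='' (idx 0), next='b' -> output (0, 'b'), add 'b' as idx 1
Step 2: w='b' (idx 1), next='c' -> output (1, 'c'), add 'bc' as idx 2
Step 3: w='bc' (idx 2), next='b' -> output (2, 'b'), add 'bcb' as idx 3
Step 4: w='b' (idx 1), next='b' -> output (1, 'b'), add 'bb' as idx 4
Step 5: w='bb' (idx 4), next='b' -> output (4, 'b'), add 'bbb' as idx 5
Step 6: w='bc' (idx 2), end of input -> output (2, '')


Encoded: [(0, 'b'), (1, 'c'), (2, 'b'), (1, 'b'), (4, 'b'), (2, '')]


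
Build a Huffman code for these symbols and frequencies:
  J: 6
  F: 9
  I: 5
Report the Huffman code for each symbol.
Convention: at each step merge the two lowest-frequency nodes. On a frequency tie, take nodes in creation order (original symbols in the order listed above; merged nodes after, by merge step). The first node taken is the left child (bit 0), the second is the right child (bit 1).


Huffman tree construction:
Step 1: Merge I(5) + J(6) = 11
Step 2: Merge F(9) + (I+J)(11) = 20
Read each symbol's code off the tree from the root (left child = 0, right child = 1).

Codes:
  J: 11 (length 2)
  F: 0 (length 1)
  I: 10 (length 2)
Average code length: 31/20 = 1.5500 bits/symbol


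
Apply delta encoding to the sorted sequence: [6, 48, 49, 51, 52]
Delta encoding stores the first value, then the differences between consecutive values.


First value: 6
Deltas:
  48 - 6 = 42
  49 - 48 = 1
  51 - 49 = 2
  52 - 51 = 1


Delta encoded: [6, 42, 1, 2, 1]


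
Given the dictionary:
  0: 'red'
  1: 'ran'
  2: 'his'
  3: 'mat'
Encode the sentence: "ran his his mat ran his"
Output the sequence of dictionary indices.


Look up each word in the dictionary:
  'ran' -> 1
  'his' -> 2
  'his' -> 2
  'mat' -> 3
  'ran' -> 1
  'his' -> 2

Encoded: [1, 2, 2, 3, 1, 2]


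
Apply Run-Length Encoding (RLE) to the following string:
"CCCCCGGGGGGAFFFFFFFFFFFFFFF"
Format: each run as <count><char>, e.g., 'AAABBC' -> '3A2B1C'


Scanning runs left to right:
  i=0: run of 'C' x 5 -> '5C'
  i=5: run of 'G' x 6 -> '6G'
  i=11: run of 'A' x 1 -> '1A'
  i=12: run of 'F' x 15 -> '15F'

RLE = 5C6G1A15F


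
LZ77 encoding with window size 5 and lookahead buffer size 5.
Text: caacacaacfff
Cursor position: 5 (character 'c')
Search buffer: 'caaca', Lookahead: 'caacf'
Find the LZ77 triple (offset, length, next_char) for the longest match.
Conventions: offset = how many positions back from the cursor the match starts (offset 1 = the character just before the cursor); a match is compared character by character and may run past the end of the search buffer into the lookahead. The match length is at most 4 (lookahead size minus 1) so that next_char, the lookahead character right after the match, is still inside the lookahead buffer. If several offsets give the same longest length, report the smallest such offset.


Try each offset into the search buffer:
  offset=1 (pos 4, char 'a'): match length 0
  offset=2 (pos 3, char 'c'): match length 2
  offset=3 (pos 2, char 'a'): match length 0
  offset=4 (pos 1, char 'a'): match length 0
  offset=5 (pos 0, char 'c'): match length 4
Longest match has length 4 at offset 5.
next_char = character at position 5 + 4 = 9 -> 'f'

Best match: offset=5, length=4 (matching 'caac' starting at position 0)
LZ77 triple: (5, 4, 'f')


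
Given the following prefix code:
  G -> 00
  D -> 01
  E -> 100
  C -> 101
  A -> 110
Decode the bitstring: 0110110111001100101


Decoding step by step:
Bits 01 -> D
Bits 101 -> C
Bits 101 -> C
Bits 110 -> A
Bits 01 -> D
Bits 100 -> E
Bits 101 -> C


Decoded message: DCCADEC


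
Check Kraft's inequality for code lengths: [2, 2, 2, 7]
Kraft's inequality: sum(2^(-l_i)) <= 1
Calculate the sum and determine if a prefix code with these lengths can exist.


Sum = 2^(-2) + 2^(-2) + 2^(-2) + 2^(-7)
    = 0.25 + 0.25 + 0.25 + 0.0078125
    = 97/128 = 0.7578125
Since 0.7578125 <= 1, Kraft's inequality IS satisfied.
A prefix code with these lengths CAN exist.

Kraft sum = 0.7578125. Satisfied.


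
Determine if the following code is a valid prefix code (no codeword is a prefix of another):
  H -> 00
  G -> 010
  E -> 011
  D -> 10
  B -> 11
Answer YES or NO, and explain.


Checking each pair (does one codeword prefix another?):
  H='00' vs G='010': no prefix
  H='00' vs E='011': no prefix
  H='00' vs D='10': no prefix
  H='00' vs B='11': no prefix
  G='010' vs H='00': no prefix
  G='010' vs E='011': no prefix
  G='010' vs D='10': no prefix
  G='010' vs B='11': no prefix
  E='011' vs H='00': no prefix
  E='011' vs G='010': no prefix
  E='011' vs D='10': no prefix
  E='011' vs B='11': no prefix
  D='10' vs H='00': no prefix
  D='10' vs G='010': no prefix
  D='10' vs E='011': no prefix
  D='10' vs B='11': no prefix
  B='11' vs H='00': no prefix
  B='11' vs G='010': no prefix
  B='11' vs E='011': no prefix
  B='11' vs D='10': no prefix
No violation found over all pairs.

YES -- this is a valid prefix code. No codeword is a prefix of any other codeword.


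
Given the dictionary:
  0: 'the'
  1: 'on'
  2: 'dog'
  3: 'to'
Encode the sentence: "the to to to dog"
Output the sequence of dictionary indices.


Look up each word in the dictionary:
  'the' -> 0
  'to' -> 3
  'to' -> 3
  'to' -> 3
  'dog' -> 2

Encoded: [0, 3, 3, 3, 2]


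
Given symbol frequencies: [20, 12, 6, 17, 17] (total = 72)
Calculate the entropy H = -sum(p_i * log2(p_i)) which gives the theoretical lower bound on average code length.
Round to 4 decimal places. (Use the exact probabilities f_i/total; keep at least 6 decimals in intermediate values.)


Per-symbol terms -p_i * log2(p_i) with p_i = f_i/72:
  p = 20/72 = 0.277778: log2(p) = -1.847997, -p*log2(p) = 0.513332
  p = 12/72 = 0.166667: log2(p) = -2.584963, -p*log2(p) = 0.430827
  p = 6/72 = 0.083333: log2(p) = -3.584963, -p*log2(p) = 0.298747
  p = 17/72 = 0.236111: log2(p) = -2.082462, -p*log2(p) = 0.491692
  p = 17/72 = 0.236111: log2(p) = -2.082462, -p*log2(p) = 0.491692
H = 0.513332 + 0.430827 + 0.298747 + 0.491692 + 0.491692 = 2.226290

H = 2.2263 bits/symbol


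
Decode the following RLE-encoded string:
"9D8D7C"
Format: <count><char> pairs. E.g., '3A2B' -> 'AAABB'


Expanding each <count><char> pair:
  9D -> 'DDDDDDDDD'
  8D -> 'DDDDDDDD'
  7C -> 'CCCCCCC'

Decoded = DDDDDDDDDDDDDDDDDCCCCCCC


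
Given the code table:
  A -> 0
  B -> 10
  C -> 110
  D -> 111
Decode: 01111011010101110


Decoding:
0 -> A
111 -> D
10 -> B
110 -> C
10 -> B
10 -> B
111 -> D
0 -> A


Result: ADBCBBDA


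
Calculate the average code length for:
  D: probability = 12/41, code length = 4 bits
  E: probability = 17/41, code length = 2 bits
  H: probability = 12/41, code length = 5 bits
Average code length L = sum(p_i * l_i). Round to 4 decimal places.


Weighted contributions p_i * l_i:
  D: (12/41) * 4 = 48/41
  E: (17/41) * 2 = 34/41
  H: (12/41) * 5 = 60/41
Sum = (48 + 34 + 60)/41 = 142/41

L = 142/41 = 3.4634 bits/symbol


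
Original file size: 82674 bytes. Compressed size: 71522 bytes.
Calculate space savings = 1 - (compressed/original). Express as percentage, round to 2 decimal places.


ratio = compressed/original = 71522/82674 = 0.865109
savings = 1 - ratio = 1 - 0.865109 = 0.134891
as a percentage: 0.134891 * 100 = 13.49%

Space savings = 1 - 71522/82674 = 13.49%


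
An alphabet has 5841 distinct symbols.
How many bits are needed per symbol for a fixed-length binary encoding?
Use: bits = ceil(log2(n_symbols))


log2(5841) = 12.512
Bracket: 2^12 = 4096 < 5841 <= 2^13 = 8192
So ceil(log2(5841)) = 13

bits = ceil(log2(5841)) = ceil(12.512) = 13 bits


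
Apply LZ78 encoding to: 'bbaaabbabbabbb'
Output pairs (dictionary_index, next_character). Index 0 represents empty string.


LZ78 encoding steps:
Dictionary: {0: ''}
Step 1: w='' (idx 0), next='b' -> output (0, 'b'), add 'b' as idx 1
Step 2: w='b' (idx 1), next='a' -> output (1, 'a'), add 'ba' as idx 2
Step 3: w='' (idx 0), next='a' -> output (0, 'a'), add 'a' as idx 3
Step 4: w='a' (idx 3), next='b' -> output (3, 'b'), add 'ab' as idx 4
Step 5: w='ba' (idx 2), next='b' -> output (2, 'b'), add 'bab' as idx 5
Step 6: w='bab' (idx 5), next='b' -> output (5, 'b'), add 'babb' as idx 6
Step 7: w='b' (idx 1), end of input -> output (1, '')


Encoded: [(0, 'b'), (1, 'a'), (0, 'a'), (3, 'b'), (2, 'b'), (5, 'b'), (1, '')]


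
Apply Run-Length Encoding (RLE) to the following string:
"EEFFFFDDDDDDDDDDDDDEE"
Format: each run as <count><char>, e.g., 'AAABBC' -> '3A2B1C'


Scanning runs left to right:
  i=0: run of 'E' x 2 -> '2E'
  i=2: run of 'F' x 4 -> '4F'
  i=6: run of 'D' x 13 -> '13D'
  i=19: run of 'E' x 2 -> '2E'

RLE = 2E4F13D2E


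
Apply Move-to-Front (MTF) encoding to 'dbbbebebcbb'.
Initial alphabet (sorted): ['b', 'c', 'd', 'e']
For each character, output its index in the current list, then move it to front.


MTF encoding:
'd': index 2 in ['b', 'c', 'd', 'e'] -> ['d', 'b', 'c', 'e']
'b': index 1 in ['d', 'b', 'c', 'e'] -> ['b', 'd', 'c', 'e']
'b': index 0 in ['b', 'd', 'c', 'e'] -> ['b', 'd', 'c', 'e']
'b': index 0 in ['b', 'd', 'c', 'e'] -> ['b', 'd', 'c', 'e']
'e': index 3 in ['b', 'd', 'c', 'e'] -> ['e', 'b', 'd', 'c']
'b': index 1 in ['e', 'b', 'd', 'c'] -> ['b', 'e', 'd', 'c']
'e': index 1 in ['b', 'e', 'd', 'c'] -> ['e', 'b', 'd', 'c']
'b': index 1 in ['e', 'b', 'd', 'c'] -> ['b', 'e', 'd', 'c']
'c': index 3 in ['b', 'e', 'd', 'c'] -> ['c', 'b', 'e', 'd']
'b': index 1 in ['c', 'b', 'e', 'd'] -> ['b', 'c', 'e', 'd']
'b': index 0 in ['b', 'c', 'e', 'd'] -> ['b', 'c', 'e', 'd']


Output: [2, 1, 0, 0, 3, 1, 1, 1, 3, 1, 0]


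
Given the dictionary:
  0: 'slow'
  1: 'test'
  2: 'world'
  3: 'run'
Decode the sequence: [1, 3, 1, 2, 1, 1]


Look up each index in the dictionary:
  1 -> 'test'
  3 -> 'run'
  1 -> 'test'
  2 -> 'world'
  1 -> 'test'
  1 -> 'test'

Decoded: "test run test world test test"


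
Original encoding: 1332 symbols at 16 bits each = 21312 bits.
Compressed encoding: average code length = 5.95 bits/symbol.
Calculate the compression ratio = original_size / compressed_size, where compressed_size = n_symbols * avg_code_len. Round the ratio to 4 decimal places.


original_size = n_symbols * orig_bits = 1332 * 16 = 21312 bits
compressed_size = n_symbols * avg_code_len = 1332 * 5.95 = 7925.4 bits
ratio = original_size / compressed_size = 21312 / 7925.4 = 2.6891

Compression ratio = 2.6891


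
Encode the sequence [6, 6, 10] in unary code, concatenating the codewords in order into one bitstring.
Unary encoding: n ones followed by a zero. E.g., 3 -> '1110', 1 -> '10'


Encode each number as n ones followed by a terminating 0:
  6 -> 1111110 (7 bits)
  6 -> 1111110 (7 bits)
  10 -> 11111111110 (11 bits)
Total length = 7 + 7 + 11 = 25 bits.

Unary([6, 6, 10]) = 1111110111111011111111110 (25 bits)


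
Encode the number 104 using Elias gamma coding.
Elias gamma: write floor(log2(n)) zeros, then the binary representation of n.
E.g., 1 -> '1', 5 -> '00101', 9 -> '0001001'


num_bits = floor(log2(104)) + 1 = 7
leading_zeros = num_bits - 1 = 6
binary(104) = 1101000

Elias gamma(104) = '000000' + '1101000' = 0000001101000 (13 bits)


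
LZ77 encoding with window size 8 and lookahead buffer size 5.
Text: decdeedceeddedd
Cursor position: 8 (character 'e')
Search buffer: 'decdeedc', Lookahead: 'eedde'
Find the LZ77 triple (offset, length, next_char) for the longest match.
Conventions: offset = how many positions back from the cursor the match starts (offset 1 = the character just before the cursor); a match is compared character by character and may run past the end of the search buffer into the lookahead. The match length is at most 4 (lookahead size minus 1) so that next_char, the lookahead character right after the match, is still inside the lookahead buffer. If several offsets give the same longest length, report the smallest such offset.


Try each offset into the search buffer:
  offset=1 (pos 7, char 'c'): match length 0
  offset=2 (pos 6, char 'd'): match length 0
  offset=3 (pos 5, char 'e'): match length 1
  offset=4 (pos 4, char 'e'): match length 3
  offset=5 (pos 3, char 'd'): match length 0
  offset=6 (pos 2, char 'c'): match length 0
  offset=7 (pos 1, char 'e'): match length 1
  offset=8 (pos 0, char 'd'): match length 0
Longest match has length 3 at offset 4.
next_char = character at position 8 + 3 = 11 -> 'd'

Best match: offset=4, length=3 (matching 'eed' starting at position 4)
LZ77 triple: (4, 3, 'd')


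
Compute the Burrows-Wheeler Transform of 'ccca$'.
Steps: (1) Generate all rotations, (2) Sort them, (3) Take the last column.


Rotations (sorted):
  0: $ccca -> last char: a
  1: a$ccc -> last char: c
  2: ca$cc -> last char: c
  3: cca$c -> last char: c
  4: ccca$ -> last char: $


BWT = accc$


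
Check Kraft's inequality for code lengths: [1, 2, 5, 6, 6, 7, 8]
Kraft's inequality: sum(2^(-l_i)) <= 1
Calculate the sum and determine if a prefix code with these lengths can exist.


Sum = 2^(-1) + 2^(-2) + 2^(-5) + 2^(-6) + 2^(-6) + 2^(-7) + 2^(-8)
    = 0.5 + 0.25 + 0.03125 + 0.015625 + 0.015625 + 0.0078125 + 0.00390625
    = 211/256 = 0.82421875
Since 0.82421875 <= 1, Kraft's inequality IS satisfied.
A prefix code with these lengths CAN exist.

Kraft sum = 0.82421875. Satisfied.


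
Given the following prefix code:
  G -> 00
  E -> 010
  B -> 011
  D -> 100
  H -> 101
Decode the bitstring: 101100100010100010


Decoding step by step:
Bits 101 -> H
Bits 100 -> D
Bits 100 -> D
Bits 010 -> E
Bits 100 -> D
Bits 010 -> E


Decoded message: HDDEDE


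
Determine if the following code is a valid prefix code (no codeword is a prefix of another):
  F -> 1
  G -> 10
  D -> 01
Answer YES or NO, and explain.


Checking each pair (does one codeword prefix another?):
  F='1' vs G='10': prefix -- VIOLATION

NO -- this is NOT a valid prefix code. F (1) is a prefix of G (10).


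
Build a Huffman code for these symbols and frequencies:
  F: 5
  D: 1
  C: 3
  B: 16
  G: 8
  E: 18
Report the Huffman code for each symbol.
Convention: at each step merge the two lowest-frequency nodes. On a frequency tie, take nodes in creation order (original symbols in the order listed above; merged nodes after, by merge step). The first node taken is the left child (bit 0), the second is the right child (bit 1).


Huffman tree construction:
Step 1: Merge D(1) + C(3) = 4
Step 2: Merge (D+C)(4) + F(5) = 9
Step 3: Merge G(8) + ((D+C)+F)(9) = 17
Step 4: Merge B(16) + (G+((D+C)+F))(17) = 33
Step 5: Merge E(18) + (B+(G+((D+C)+F)))(33) = 51
Read each symbol's code off the tree from the root (left child = 0, right child = 1).

Codes:
  F: 1111 (length 4)
  D: 11100 (length 5)
  C: 11101 (length 5)
  B: 10 (length 2)
  G: 110 (length 3)
  E: 0 (length 1)
Average code length: 114/51 = 2.2353 bits/symbol


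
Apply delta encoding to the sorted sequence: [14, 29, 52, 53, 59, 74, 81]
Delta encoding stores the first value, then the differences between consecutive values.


First value: 14
Deltas:
  29 - 14 = 15
  52 - 29 = 23
  53 - 52 = 1
  59 - 53 = 6
  74 - 59 = 15
  81 - 74 = 7


Delta encoded: [14, 15, 23, 1, 6, 15, 7]


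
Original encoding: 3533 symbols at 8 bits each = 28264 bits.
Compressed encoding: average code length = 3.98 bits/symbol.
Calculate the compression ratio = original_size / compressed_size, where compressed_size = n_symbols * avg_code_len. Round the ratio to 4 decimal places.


original_size = n_symbols * orig_bits = 3533 * 8 = 28264 bits
compressed_size = n_symbols * avg_code_len = 3533 * 3.98 = 14061.34 bits
ratio = original_size / compressed_size = 28264 / 14061.34 = 2.0101

Compression ratio = 2.0101


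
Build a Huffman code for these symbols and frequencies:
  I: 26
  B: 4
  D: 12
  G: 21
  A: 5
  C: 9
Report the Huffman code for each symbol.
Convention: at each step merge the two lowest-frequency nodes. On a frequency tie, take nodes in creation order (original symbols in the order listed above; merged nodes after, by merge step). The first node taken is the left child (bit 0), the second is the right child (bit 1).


Huffman tree construction:
Step 1: Merge B(4) + A(5) = 9
Step 2: Merge C(9) + (B+A)(9) = 18
Step 3: Merge D(12) + (C+(B+A))(18) = 30
Step 4: Merge G(21) + I(26) = 47
Step 5: Merge (D+(C+(B+A)))(30) + (G+I)(47) = 77
Read each symbol's code off the tree from the root (left child = 0, right child = 1).

Codes:
  I: 11 (length 2)
  B: 0110 (length 4)
  D: 00 (length 2)
  G: 10 (length 2)
  A: 0111 (length 4)
  C: 010 (length 3)
Average code length: 181/77 = 2.3506 bits/symbol


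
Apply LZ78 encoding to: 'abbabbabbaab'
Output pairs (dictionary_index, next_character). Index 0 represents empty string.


LZ78 encoding steps:
Dictionary: {0: ''}
Step 1: w='' (idx 0), next='a' -> output (0, 'a'), add 'a' as idx 1
Step 2: w='' (idx 0), next='b' -> output (0, 'b'), add 'b' as idx 2
Step 3: w='b' (idx 2), next='a' -> output (2, 'a'), add 'ba' as idx 3
Step 4: w='b' (idx 2), next='b' -> output (2, 'b'), add 'bb' as idx 4
Step 5: w='a' (idx 1), next='b' -> output (1, 'b'), add 'ab' as idx 5
Step 6: w='ba' (idx 3), next='a' -> output (3, 'a'), add 'baa' as idx 6
Step 7: w='b' (idx 2), end of input -> output (2, '')


Encoded: [(0, 'a'), (0, 'b'), (2, 'a'), (2, 'b'), (1, 'b'), (3, 'a'), (2, '')]


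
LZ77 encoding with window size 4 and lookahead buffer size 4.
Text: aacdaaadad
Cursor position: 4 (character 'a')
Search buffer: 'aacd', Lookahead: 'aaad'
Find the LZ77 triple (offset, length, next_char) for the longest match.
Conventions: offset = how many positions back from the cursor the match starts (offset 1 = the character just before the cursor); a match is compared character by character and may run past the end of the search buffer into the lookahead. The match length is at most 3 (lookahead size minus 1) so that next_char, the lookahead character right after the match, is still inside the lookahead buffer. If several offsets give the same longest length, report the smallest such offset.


Try each offset into the search buffer:
  offset=1 (pos 3, char 'd'): match length 0
  offset=2 (pos 2, char 'c'): match length 0
  offset=3 (pos 1, char 'a'): match length 1
  offset=4 (pos 0, char 'a'): match length 2
Longest match has length 2 at offset 4.
next_char = character at position 4 + 2 = 6 -> 'a'

Best match: offset=4, length=2 (matching 'aa' starting at position 0)
LZ77 triple: (4, 2, 'a')


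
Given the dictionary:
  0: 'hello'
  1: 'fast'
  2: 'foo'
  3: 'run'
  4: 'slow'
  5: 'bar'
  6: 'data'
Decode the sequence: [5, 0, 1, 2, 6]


Look up each index in the dictionary:
  5 -> 'bar'
  0 -> 'hello'
  1 -> 'fast'
  2 -> 'foo'
  6 -> 'data'

Decoded: "bar hello fast foo data"


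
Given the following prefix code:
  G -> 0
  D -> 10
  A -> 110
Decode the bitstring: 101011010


Decoding step by step:
Bits 10 -> D
Bits 10 -> D
Bits 110 -> A
Bits 10 -> D


Decoded message: DDAD


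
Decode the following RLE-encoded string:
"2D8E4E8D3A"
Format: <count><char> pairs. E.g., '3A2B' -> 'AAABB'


Expanding each <count><char> pair:
  2D -> 'DD'
  8E -> 'EEEEEEEE'
  4E -> 'EEEE'
  8D -> 'DDDDDDDD'
  3A -> 'AAA'

Decoded = DDEEEEEEEEEEEEDDDDDDDDAAA


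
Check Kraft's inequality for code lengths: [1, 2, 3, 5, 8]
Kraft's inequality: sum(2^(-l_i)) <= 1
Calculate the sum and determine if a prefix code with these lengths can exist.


Sum = 2^(-1) + 2^(-2) + 2^(-3) + 2^(-5) + 2^(-8)
    = 0.5 + 0.25 + 0.125 + 0.03125 + 0.00390625
    = 233/256 = 0.91015625
Since 0.91015625 <= 1, Kraft's inequality IS satisfied.
A prefix code with these lengths CAN exist.

Kraft sum = 0.91015625. Satisfied.


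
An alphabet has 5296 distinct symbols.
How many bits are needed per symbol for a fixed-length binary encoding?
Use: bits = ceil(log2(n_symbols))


log2(5296) = 12.3707
Bracket: 2^12 = 4096 < 5296 <= 2^13 = 8192
So ceil(log2(5296)) = 13

bits = ceil(log2(5296)) = ceil(12.3707) = 13 bits


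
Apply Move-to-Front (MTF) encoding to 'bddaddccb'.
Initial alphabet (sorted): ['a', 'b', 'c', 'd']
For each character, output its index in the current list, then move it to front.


MTF encoding:
'b': index 1 in ['a', 'b', 'c', 'd'] -> ['b', 'a', 'c', 'd']
'd': index 3 in ['b', 'a', 'c', 'd'] -> ['d', 'b', 'a', 'c']
'd': index 0 in ['d', 'b', 'a', 'c'] -> ['d', 'b', 'a', 'c']
'a': index 2 in ['d', 'b', 'a', 'c'] -> ['a', 'd', 'b', 'c']
'd': index 1 in ['a', 'd', 'b', 'c'] -> ['d', 'a', 'b', 'c']
'd': index 0 in ['d', 'a', 'b', 'c'] -> ['d', 'a', 'b', 'c']
'c': index 3 in ['d', 'a', 'b', 'c'] -> ['c', 'd', 'a', 'b']
'c': index 0 in ['c', 'd', 'a', 'b'] -> ['c', 'd', 'a', 'b']
'b': index 3 in ['c', 'd', 'a', 'b'] -> ['b', 'c', 'd', 'a']


Output: [1, 3, 0, 2, 1, 0, 3, 0, 3]


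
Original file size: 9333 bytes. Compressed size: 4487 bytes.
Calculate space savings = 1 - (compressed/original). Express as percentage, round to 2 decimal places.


ratio = compressed/original = 4487/9333 = 0.480767
savings = 1 - ratio = 1 - 0.480767 = 0.519233
as a percentage: 0.519233 * 100 = 51.92%

Space savings = 1 - 4487/9333 = 51.92%


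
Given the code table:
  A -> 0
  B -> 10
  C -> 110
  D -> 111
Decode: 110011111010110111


Decoding:
110 -> C
0 -> A
111 -> D
110 -> C
10 -> B
110 -> C
111 -> D


Result: CADCBCD


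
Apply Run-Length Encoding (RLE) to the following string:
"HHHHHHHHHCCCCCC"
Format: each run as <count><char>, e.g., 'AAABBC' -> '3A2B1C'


Scanning runs left to right:
  i=0: run of 'H' x 9 -> '9H'
  i=9: run of 'C' x 6 -> '6C'

RLE = 9H6C


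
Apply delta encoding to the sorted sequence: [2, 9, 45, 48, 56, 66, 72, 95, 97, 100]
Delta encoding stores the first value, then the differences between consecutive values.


First value: 2
Deltas:
  9 - 2 = 7
  45 - 9 = 36
  48 - 45 = 3
  56 - 48 = 8
  66 - 56 = 10
  72 - 66 = 6
  95 - 72 = 23
  97 - 95 = 2
  100 - 97 = 3


Delta encoded: [2, 7, 36, 3, 8, 10, 6, 23, 2, 3]


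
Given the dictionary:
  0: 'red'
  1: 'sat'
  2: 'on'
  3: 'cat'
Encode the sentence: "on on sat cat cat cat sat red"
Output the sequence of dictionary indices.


Look up each word in the dictionary:
  'on' -> 2
  'on' -> 2
  'sat' -> 1
  'cat' -> 3
  'cat' -> 3
  'cat' -> 3
  'sat' -> 1
  'red' -> 0

Encoded: [2, 2, 1, 3, 3, 3, 1, 0]


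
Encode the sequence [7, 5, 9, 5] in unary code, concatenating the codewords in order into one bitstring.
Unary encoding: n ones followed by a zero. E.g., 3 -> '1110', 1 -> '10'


Encode each number as n ones followed by a terminating 0:
  7 -> 11111110 (8 bits)
  5 -> 111110 (6 bits)
  9 -> 1111111110 (10 bits)
  5 -> 111110 (6 bits)
Total length = 8 + 6 + 10 + 6 = 30 bits.

Unary([7, 5, 9, 5]) = 111111101111101111111110111110 (30 bits)


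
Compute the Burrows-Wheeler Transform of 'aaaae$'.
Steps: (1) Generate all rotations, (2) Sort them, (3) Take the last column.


Rotations (sorted):
  0: $aaaae -> last char: e
  1: aaaae$ -> last char: $
  2: aaae$a -> last char: a
  3: aae$aa -> last char: a
  4: ae$aaa -> last char: a
  5: e$aaaa -> last char: a


BWT = e$aaaa


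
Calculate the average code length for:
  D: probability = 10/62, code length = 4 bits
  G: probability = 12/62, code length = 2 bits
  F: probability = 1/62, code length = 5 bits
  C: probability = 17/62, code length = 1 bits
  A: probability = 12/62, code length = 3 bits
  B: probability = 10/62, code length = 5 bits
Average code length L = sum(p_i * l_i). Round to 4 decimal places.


Weighted contributions p_i * l_i:
  D: (10/62) * 4 = 40/62
  G: (12/62) * 2 = 24/62
  F: (1/62) * 5 = 5/62
  C: (17/62) * 1 = 17/62
  A: (12/62) * 3 = 36/62
  B: (10/62) * 5 = 50/62
Sum = (40 + 24 + 5 + 17 + 36 + 50)/62 = 172/62

L = 172/62 = 2.7742 bits/symbol


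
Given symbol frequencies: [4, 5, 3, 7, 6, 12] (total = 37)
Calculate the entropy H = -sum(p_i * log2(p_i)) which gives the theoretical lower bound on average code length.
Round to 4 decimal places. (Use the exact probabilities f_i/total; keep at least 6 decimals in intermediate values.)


Per-symbol terms -p_i * log2(p_i) with p_i = f_i/37:
  p = 4/37 = 0.108108: log2(p) = -3.209453, -p*log2(p) = 0.346968
  p = 5/37 = 0.135135: log2(p) = -2.887525, -p*log2(p) = 0.390206
  p = 3/37 = 0.081081: log2(p) = -3.624491, -p*log2(p) = 0.293878
  p = 7/37 = 0.189189: log2(p) = -2.402098, -p*log2(p) = 0.454451
  p = 6/37 = 0.162162: log2(p) = -2.624491, -p*log2(p) = 0.425593
  p = 12/37 = 0.324324: log2(p) = -1.624491, -p*log2(p) = 0.526862
H = 0.346968 + 0.390206 + 0.293878 + 0.454451 + 0.425593 + 0.526862 = 2.437958

H = 2.438 bits/symbol


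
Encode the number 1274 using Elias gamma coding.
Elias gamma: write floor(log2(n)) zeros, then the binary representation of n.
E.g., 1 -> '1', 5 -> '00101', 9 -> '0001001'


num_bits = floor(log2(1274)) + 1 = 11
leading_zeros = num_bits - 1 = 10
binary(1274) = 10011111010

Elias gamma(1274) = '0000000000' + '10011111010' = 000000000010011111010 (21 bits)


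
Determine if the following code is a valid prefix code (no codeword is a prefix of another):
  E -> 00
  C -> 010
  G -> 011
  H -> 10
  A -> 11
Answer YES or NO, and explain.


Checking each pair (does one codeword prefix another?):
  E='00' vs C='010': no prefix
  E='00' vs G='011': no prefix
  E='00' vs H='10': no prefix
  E='00' vs A='11': no prefix
  C='010' vs E='00': no prefix
  C='010' vs G='011': no prefix
  C='010' vs H='10': no prefix
  C='010' vs A='11': no prefix
  G='011' vs E='00': no prefix
  G='011' vs C='010': no prefix
  G='011' vs H='10': no prefix
  G='011' vs A='11': no prefix
  H='10' vs E='00': no prefix
  H='10' vs C='010': no prefix
  H='10' vs G='011': no prefix
  H='10' vs A='11': no prefix
  A='11' vs E='00': no prefix
  A='11' vs C='010': no prefix
  A='11' vs G='011': no prefix
  A='11' vs H='10': no prefix
No violation found over all pairs.

YES -- this is a valid prefix code. No codeword is a prefix of any other codeword.


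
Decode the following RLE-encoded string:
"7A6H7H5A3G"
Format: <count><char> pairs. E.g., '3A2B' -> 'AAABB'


Expanding each <count><char> pair:
  7A -> 'AAAAAAA'
  6H -> 'HHHHHH'
  7H -> 'HHHHHHH'
  5A -> 'AAAAA'
  3G -> 'GGG'

Decoded = AAAAAAAHHHHHHHHHHHHHAAAAAGGG


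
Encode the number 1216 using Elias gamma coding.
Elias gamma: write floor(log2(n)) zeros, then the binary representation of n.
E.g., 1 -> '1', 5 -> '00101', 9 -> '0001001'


num_bits = floor(log2(1216)) + 1 = 11
leading_zeros = num_bits - 1 = 10
binary(1216) = 10011000000

Elias gamma(1216) = '0000000000' + '10011000000' = 000000000010011000000 (21 bits)


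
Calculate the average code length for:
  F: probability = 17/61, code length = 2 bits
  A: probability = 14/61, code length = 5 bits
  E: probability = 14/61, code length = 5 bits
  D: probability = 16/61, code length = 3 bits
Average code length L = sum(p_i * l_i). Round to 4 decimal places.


Weighted contributions p_i * l_i:
  F: (17/61) * 2 = 34/61
  A: (14/61) * 5 = 70/61
  E: (14/61) * 5 = 70/61
  D: (16/61) * 3 = 48/61
Sum = (34 + 70 + 70 + 48)/61 = 222/61

L = 222/61 = 3.6393 bits/symbol


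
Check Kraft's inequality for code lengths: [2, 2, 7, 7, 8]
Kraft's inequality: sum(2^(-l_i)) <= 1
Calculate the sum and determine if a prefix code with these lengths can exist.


Sum = 2^(-2) + 2^(-2) + 2^(-7) + 2^(-7) + 2^(-8)
    = 0.25 + 0.25 + 0.0078125 + 0.0078125 + 0.00390625
    = 133/256 = 0.51953125
Since 0.51953125 <= 1, Kraft's inequality IS satisfied.
A prefix code with these lengths CAN exist.

Kraft sum = 0.51953125. Satisfied.


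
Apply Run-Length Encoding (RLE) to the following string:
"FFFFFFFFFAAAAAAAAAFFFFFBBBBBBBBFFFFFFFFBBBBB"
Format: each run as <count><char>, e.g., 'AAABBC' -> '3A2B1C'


Scanning runs left to right:
  i=0: run of 'F' x 9 -> '9F'
  i=9: run of 'A' x 9 -> '9A'
  i=18: run of 'F' x 5 -> '5F'
  i=23: run of 'B' x 8 -> '8B'
  i=31: run of 'F' x 8 -> '8F'
  i=39: run of 'B' x 5 -> '5B'

RLE = 9F9A5F8B8F5B


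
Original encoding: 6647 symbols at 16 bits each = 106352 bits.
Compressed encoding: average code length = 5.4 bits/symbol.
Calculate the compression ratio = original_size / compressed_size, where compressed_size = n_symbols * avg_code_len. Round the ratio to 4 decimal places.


original_size = n_symbols * orig_bits = 6647 * 16 = 106352 bits
compressed_size = n_symbols * avg_code_len = 6647 * 5.4 = 35893.8 bits
ratio = original_size / compressed_size = 106352 / 35893.8 = 2.963

Compression ratio = 2.963


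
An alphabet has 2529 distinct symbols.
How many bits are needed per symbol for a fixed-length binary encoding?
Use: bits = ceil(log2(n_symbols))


log2(2529) = 11.3044
Bracket: 2^11 = 2048 < 2529 <= 2^12 = 4096
So ceil(log2(2529)) = 12

bits = ceil(log2(2529)) = ceil(11.3044) = 12 bits


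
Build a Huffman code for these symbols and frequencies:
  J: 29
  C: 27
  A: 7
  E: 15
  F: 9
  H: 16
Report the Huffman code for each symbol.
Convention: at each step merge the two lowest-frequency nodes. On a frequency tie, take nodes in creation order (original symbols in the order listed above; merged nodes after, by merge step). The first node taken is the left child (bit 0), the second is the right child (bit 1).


Huffman tree construction:
Step 1: Merge A(7) + F(9) = 16
Step 2: Merge E(15) + H(16) = 31
Step 3: Merge (A+F)(16) + C(27) = 43
Step 4: Merge J(29) + (E+H)(31) = 60
Step 5: Merge ((A+F)+C)(43) + (J+(E+H))(60) = 103
Read each symbol's code off the tree from the root (left child = 0, right child = 1).

Codes:
  J: 10 (length 2)
  C: 01 (length 2)
  A: 000 (length 3)
  E: 110 (length 3)
  F: 001 (length 3)
  H: 111 (length 3)
Average code length: 253/103 = 2.4563 bits/symbol


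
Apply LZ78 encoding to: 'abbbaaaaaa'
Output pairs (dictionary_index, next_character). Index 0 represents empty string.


LZ78 encoding steps:
Dictionary: {0: ''}
Step 1: w='' (idx 0), next='a' -> output (0, 'a'), add 'a' as idx 1
Step 2: w='' (idx 0), next='b' -> output (0, 'b'), add 'b' as idx 2
Step 3: w='b' (idx 2), next='b' -> output (2, 'b'), add 'bb' as idx 3
Step 4: w='a' (idx 1), next='a' -> output (1, 'a'), add 'aa' as idx 4
Step 5: w='aa' (idx 4), next='a' -> output (4, 'a'), add 'aaa' as idx 5
Step 6: w='a' (idx 1), end of input -> output (1, '')


Encoded: [(0, 'a'), (0, 'b'), (2, 'b'), (1, 'a'), (4, 'a'), (1, '')]


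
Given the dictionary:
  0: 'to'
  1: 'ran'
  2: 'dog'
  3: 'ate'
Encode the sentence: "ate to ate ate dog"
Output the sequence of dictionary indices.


Look up each word in the dictionary:
  'ate' -> 3
  'to' -> 0
  'ate' -> 3
  'ate' -> 3
  'dog' -> 2

Encoded: [3, 0, 3, 3, 2]


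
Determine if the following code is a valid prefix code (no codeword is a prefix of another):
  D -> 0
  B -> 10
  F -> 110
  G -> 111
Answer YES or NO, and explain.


Checking each pair (does one codeword prefix another?):
  D='0' vs B='10': no prefix
  D='0' vs F='110': no prefix
  D='0' vs G='111': no prefix
  B='10' vs D='0': no prefix
  B='10' vs F='110': no prefix
  B='10' vs G='111': no prefix
  F='110' vs D='0': no prefix
  F='110' vs B='10': no prefix
  F='110' vs G='111': no prefix
  G='111' vs D='0': no prefix
  G='111' vs B='10': no prefix
  G='111' vs F='110': no prefix
No violation found over all pairs.

YES -- this is a valid prefix code. No codeword is a prefix of any other codeword.


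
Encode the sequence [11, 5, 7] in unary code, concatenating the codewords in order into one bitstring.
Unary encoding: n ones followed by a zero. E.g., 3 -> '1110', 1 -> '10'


Encode each number as n ones followed by a terminating 0:
  11 -> 111111111110 (12 bits)
  5 -> 111110 (6 bits)
  7 -> 11111110 (8 bits)
Total length = 12 + 6 + 8 = 26 bits.

Unary([11, 5, 7]) = 11111111111011111011111110 (26 bits)


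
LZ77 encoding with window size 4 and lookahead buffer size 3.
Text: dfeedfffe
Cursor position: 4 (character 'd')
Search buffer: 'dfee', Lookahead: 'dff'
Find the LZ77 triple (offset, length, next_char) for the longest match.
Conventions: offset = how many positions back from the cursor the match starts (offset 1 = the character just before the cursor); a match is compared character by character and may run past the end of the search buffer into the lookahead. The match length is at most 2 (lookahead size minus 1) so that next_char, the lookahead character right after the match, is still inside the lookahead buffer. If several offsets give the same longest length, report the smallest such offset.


Try each offset into the search buffer:
  offset=1 (pos 3, char 'e'): match length 0
  offset=2 (pos 2, char 'e'): match length 0
  offset=3 (pos 1, char 'f'): match length 0
  offset=4 (pos 0, char 'd'): match length 2
Longest match has length 2 at offset 4.
next_char = character at position 4 + 2 = 6 -> 'f'

Best match: offset=4, length=2 (matching 'df' starting at position 0)
LZ77 triple: (4, 2, 'f')


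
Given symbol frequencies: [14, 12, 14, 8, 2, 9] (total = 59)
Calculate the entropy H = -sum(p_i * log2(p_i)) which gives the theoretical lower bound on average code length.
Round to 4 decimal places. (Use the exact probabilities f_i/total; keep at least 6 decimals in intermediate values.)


Per-symbol terms -p_i * log2(p_i) with p_i = f_i/59:
  p = 14/59 = 0.237288: log2(p) = -2.075288, -p*log2(p) = 0.492441
  p = 12/59 = 0.203390: log2(p) = -2.297681, -p*log2(p) = 0.467325
  p = 14/59 = 0.237288: log2(p) = -2.075288, -p*log2(p) = 0.492441
  p = 8/59 = 0.135593: log2(p) = -2.882643, -p*log2(p) = 0.390867
  p = 2/59 = 0.033898: log2(p) = -4.882643, -p*log2(p) = 0.165513
  p = 9/59 = 0.152542: log2(p) = -2.712718, -p*log2(p) = 0.413804
H = 0.492441 + 0.467325 + 0.492441 + 0.390867 + 0.165513 + 0.413804 = 2.422391

H = 2.4224 bits/symbol


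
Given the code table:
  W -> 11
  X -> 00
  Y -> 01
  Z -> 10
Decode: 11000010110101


Decoding:
11 -> W
00 -> X
00 -> X
10 -> Z
11 -> W
01 -> Y
01 -> Y


Result: WXXZWYY


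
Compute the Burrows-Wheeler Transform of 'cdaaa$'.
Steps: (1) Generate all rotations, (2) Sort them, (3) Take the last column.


Rotations (sorted):
  0: $cdaaa -> last char: a
  1: a$cdaa -> last char: a
  2: aa$cda -> last char: a
  3: aaa$cd -> last char: d
  4: cdaaa$ -> last char: $
  5: daaa$c -> last char: c


BWT = aaad$c


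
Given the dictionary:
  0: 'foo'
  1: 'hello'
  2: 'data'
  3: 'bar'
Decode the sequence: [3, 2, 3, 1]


Look up each index in the dictionary:
  3 -> 'bar'
  2 -> 'data'
  3 -> 'bar'
  1 -> 'hello'

Decoded: "bar data bar hello"


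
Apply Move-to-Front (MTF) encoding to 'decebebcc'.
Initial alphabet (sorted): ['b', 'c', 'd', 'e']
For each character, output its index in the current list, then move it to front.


MTF encoding:
'd': index 2 in ['b', 'c', 'd', 'e'] -> ['d', 'b', 'c', 'e']
'e': index 3 in ['d', 'b', 'c', 'e'] -> ['e', 'd', 'b', 'c']
'c': index 3 in ['e', 'd', 'b', 'c'] -> ['c', 'e', 'd', 'b']
'e': index 1 in ['c', 'e', 'd', 'b'] -> ['e', 'c', 'd', 'b']
'b': index 3 in ['e', 'c', 'd', 'b'] -> ['b', 'e', 'c', 'd']
'e': index 1 in ['b', 'e', 'c', 'd'] -> ['e', 'b', 'c', 'd']
'b': index 1 in ['e', 'b', 'c', 'd'] -> ['b', 'e', 'c', 'd']
'c': index 2 in ['b', 'e', 'c', 'd'] -> ['c', 'b', 'e', 'd']
'c': index 0 in ['c', 'b', 'e', 'd'] -> ['c', 'b', 'e', 'd']


Output: [2, 3, 3, 1, 3, 1, 1, 2, 0]


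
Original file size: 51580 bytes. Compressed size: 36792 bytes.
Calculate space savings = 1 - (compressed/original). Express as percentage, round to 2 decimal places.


ratio = compressed/original = 36792/51580 = 0.7133
savings = 1 - ratio = 1 - 0.7133 = 0.2867
as a percentage: 0.2867 * 100 = 28.67%

Space savings = 1 - 36792/51580 = 28.67%


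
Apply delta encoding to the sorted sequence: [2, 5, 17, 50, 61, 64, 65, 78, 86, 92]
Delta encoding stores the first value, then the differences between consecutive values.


First value: 2
Deltas:
  5 - 2 = 3
  17 - 5 = 12
  50 - 17 = 33
  61 - 50 = 11
  64 - 61 = 3
  65 - 64 = 1
  78 - 65 = 13
  86 - 78 = 8
  92 - 86 = 6


Delta encoded: [2, 3, 12, 33, 11, 3, 1, 13, 8, 6]


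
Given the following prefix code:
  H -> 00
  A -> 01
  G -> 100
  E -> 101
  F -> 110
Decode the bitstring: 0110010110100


Decoding step by step:
Bits 01 -> A
Bits 100 -> G
Bits 101 -> E
Bits 101 -> E
Bits 00 -> H


Decoded message: AGEEH


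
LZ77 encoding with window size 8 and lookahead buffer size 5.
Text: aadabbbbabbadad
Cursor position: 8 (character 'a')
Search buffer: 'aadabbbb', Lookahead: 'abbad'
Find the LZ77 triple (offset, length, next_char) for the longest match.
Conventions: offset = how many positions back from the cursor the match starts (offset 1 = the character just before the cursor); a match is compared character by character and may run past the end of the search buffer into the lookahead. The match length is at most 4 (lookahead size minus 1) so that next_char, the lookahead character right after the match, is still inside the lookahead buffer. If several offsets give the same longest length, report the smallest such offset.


Try each offset into the search buffer:
  offset=1 (pos 7, char 'b'): match length 0
  offset=2 (pos 6, char 'b'): match length 0
  offset=3 (pos 5, char 'b'): match length 0
  offset=4 (pos 4, char 'b'): match length 0
  offset=5 (pos 3, char 'a'): match length 3
  offset=6 (pos 2, char 'd'): match length 0
  offset=7 (pos 1, char 'a'): match length 1
  offset=8 (pos 0, char 'a'): match length 1
Longest match has length 3 at offset 5.
next_char = character at position 8 + 3 = 11 -> 'a'

Best match: offset=5, length=3 (matching 'abb' starting at position 3)
LZ77 triple: (5, 3, 'a')
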